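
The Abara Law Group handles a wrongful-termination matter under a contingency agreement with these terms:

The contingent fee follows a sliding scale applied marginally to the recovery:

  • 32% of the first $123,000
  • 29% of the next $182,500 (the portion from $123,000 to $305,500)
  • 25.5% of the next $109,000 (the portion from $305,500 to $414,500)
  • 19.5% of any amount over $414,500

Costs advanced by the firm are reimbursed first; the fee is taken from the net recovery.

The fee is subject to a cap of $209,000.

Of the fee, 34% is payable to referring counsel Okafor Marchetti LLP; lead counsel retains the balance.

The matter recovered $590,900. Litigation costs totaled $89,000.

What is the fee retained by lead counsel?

$90,501.18

Fee base (net of costs): $590,900 − $89,000 = $501,900
First $123,000 at 32% = $39,360.00
Next $182,500 at 29% = $52,925.00
Next $109,000 at 25.5% = $27,795.00
Remaining $87,400 at 19.5% = $17,043.00
Fee: $39,360.00 + $52,925.00 + $27,795.00 + $17,043.00 = $137,123.00
$137,123.00 is under the $209,000 cap.
Referral share: 34% of $137,123.00 = $46,621.82; lead counsel retains $137,123.00 − $46,621.82 = $90,501.18.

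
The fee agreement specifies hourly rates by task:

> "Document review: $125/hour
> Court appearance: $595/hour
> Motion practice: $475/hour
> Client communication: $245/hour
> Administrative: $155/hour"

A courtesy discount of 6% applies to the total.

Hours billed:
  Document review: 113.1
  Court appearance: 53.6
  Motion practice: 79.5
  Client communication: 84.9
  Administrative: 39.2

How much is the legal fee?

$104,028.39

Document review: 113.1 × $125 = $14,137.50
Court appearance: 53.6 × $595 = $31,892.00
Motion practice: 79.5 × $475 = $37,762.50
Client communication: 84.9 × $245 = $20,800.50
Administrative: 39.2 × $155 = $6,076.00
Subtotal: $110,668.50
Less 6% discount: −$6,640.11
Total: $110,668.50 − $6,640.11 = $104,028.39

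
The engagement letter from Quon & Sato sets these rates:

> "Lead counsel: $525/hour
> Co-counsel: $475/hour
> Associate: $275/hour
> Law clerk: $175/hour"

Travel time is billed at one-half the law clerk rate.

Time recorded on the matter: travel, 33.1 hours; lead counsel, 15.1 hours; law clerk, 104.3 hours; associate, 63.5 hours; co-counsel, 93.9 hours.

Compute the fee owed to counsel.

$91,141.25

Lead counsel: 15.1 × $525 = $7,927.50
Co-counsel: 93.9 × $475 = $44,602.50
Associate: 63.5 × $275 = $17,462.50
Law clerk: 104.3 × $175 = $18,252.50
Subtotal: $7,927.50 + $44,602.50 + $17,462.50 + $18,252.50 = $88,245.00
Travel: 33.1 × ($175 ÷ 2) = 33.1 × $87.50 = $2,896.25
Total: $88,245.00 + $2,896.25 = $91,141.25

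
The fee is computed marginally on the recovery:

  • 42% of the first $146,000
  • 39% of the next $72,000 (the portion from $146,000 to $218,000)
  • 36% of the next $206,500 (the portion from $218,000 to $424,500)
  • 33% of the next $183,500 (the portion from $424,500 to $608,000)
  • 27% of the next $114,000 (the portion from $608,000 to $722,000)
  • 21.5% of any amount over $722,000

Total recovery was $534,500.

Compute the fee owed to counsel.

$200,040.00

First $146,000 at 42% = $61,320.00
Next $72,000 at 39% = $28,080.00
Next $206,500 at 36% = $74,340.00
Remaining $110,000 at 33% = $36,300.00
Fee: $61,320.00 + $28,080.00 + $74,340.00 + $36,300.00 = $200,040.00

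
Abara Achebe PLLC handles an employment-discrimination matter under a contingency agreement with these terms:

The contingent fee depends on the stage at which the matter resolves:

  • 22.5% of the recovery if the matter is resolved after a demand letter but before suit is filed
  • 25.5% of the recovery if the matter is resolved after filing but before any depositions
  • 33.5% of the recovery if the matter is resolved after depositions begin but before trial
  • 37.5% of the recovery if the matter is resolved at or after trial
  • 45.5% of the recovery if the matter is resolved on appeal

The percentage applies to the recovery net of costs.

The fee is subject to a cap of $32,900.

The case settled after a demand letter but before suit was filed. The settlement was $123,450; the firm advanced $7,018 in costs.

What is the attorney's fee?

$26,197.20

Fee base (net of costs): $123,450 − $7,018 = $116,432
The matter settled after a demand letter but before suit was filed, so the 22.5% rate applies.
$116,432 × 22.5% = $26,197.20
$26,197.20 is under the $32,900 cap.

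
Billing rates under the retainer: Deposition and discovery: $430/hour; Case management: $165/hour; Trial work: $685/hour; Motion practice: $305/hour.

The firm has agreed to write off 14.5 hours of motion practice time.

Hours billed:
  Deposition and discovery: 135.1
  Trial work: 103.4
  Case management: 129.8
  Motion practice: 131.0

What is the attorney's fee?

$185,871.50

Deposition and discovery: 135.1 × $430 = $58,093.00
Case management: 129.8 × $165 = $21,417.00
Trial work: 103.4 × $685 = $70,829.00
Motion practice: 131.0 × $305 = $39,955.00
Subtotal: $190,294.00
Write-off: 14.5 × $305 = $4,422.50
Total: $190,294.00 − $4,422.50 = $185,871.50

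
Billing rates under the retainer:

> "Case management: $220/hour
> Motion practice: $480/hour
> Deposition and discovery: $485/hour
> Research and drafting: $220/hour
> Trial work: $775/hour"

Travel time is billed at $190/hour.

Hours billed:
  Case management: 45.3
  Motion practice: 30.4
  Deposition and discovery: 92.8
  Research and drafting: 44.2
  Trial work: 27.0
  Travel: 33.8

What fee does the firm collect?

Case management: 45.3 × $220 = $9,966.00
Motion practice: 30.4 × $480 = $14,592.00
Deposition and discovery: 92.8 × $485 = $45,008.00
Research and drafting: 44.2 × $220 = $9,724.00
Trial work: 27.0 × $775 = $20,925.00
Subtotal: $9,966.00 + $14,592.00 + $45,008.00 + $9,724.00 + $20,925.00 = $100,215.00
Travel: 33.8 × $190 = $6,422.00
Total: $100,215.00 + $6,422.00 = $106,637.00

$106,637.00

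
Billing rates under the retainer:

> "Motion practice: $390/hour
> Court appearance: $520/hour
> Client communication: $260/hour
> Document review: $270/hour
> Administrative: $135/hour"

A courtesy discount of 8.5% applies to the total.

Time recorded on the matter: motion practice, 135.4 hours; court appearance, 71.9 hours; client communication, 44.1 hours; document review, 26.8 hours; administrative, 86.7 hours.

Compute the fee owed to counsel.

$110,349.46

Motion practice: 135.4 × $390 = $52,806.00
Court appearance: 71.9 × $520 = $37,388.00
Client communication: 44.1 × $260 = $11,466.00
Document review: 26.8 × $270 = $7,236.00
Administrative: 86.7 × $135 = $11,704.50
Subtotal: $120,600.50
Less 8.5% discount: −$10,251.04
Total: $120,600.50 − $10,251.04 = $110,349.46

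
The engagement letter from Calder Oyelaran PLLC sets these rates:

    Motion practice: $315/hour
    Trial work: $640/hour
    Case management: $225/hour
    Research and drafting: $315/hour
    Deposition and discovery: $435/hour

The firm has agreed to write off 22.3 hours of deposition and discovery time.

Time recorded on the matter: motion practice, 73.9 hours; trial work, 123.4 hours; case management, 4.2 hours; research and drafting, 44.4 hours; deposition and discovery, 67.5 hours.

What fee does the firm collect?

Motion practice: 73.9 × $315 = $23,278.50
Trial work: 123.4 × $640 = $78,976.00
Case management: 4.2 × $225 = $945.00
Research and drafting: 44.4 × $315 = $13,986.00
Deposition and discovery: 67.5 × $435 = $29,362.50
Subtotal: $146,548.00
Write-off: 22.3 × $435 = $9,700.50
Total: $146,548.00 − $9,700.50 = $136,847.50

$136,847.50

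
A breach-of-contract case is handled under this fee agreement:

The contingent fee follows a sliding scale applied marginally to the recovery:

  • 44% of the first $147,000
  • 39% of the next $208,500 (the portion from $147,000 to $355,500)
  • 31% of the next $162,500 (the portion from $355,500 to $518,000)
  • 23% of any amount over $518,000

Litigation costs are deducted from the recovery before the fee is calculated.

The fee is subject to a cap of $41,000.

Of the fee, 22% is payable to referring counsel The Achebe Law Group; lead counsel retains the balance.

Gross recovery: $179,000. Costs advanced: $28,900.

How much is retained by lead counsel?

$31,980.00

Fee base (net of costs): $179,000 − $28,900 = $150,100
First $147,000 at 44% = $64,680.00
Remaining $3,100 at 39% = $1,209.00
Fee: $64,680.00 + $1,209.00 = $65,889.00
$65,889.00 exceeds the $41,000 cap, so the fee is capped at $41,000.00.
Referral share: 22% of $41,000.00 = $9,020.00; lead counsel retains $41,000.00 − $9,020.00 = $31,980.00.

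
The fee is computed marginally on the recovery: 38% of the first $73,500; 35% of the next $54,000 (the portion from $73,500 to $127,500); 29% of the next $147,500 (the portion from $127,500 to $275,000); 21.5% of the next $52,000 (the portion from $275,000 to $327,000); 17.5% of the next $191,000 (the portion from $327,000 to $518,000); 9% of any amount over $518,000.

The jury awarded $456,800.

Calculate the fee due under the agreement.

$123,500.00

First $73,500 at 38% = $27,930.00
Next $54,000 at 35% = $18,900.00
Next $147,500 at 29% = $42,775.00
Next $52,000 at 21.5% = $11,180.00
Remaining $129,800 at 17.5% = $22,715.00
Fee: $27,930.00 + $18,900.00 + $42,775.00 + $11,180.00 + $22,715.00 = $123,500.00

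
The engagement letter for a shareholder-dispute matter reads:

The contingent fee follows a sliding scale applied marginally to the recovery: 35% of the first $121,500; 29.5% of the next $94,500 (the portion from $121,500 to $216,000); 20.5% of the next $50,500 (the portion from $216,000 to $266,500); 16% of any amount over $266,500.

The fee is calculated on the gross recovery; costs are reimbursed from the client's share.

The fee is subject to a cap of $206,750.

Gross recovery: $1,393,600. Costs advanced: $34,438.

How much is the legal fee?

$206,750.00

Fee base is the gross recovery, $1,393,600; costs are reimbursed separately.
First $121,500 at 35% = $42,525.00
Next $94,500 at 29.5% = $27,877.50
Next $50,500 at 20.5% = $10,352.50
Remaining $1,127,100 at 16% = $180,336.00
Fee: $42,525.00 + $27,877.50 + $10,352.50 + $180,336.00 = $261,091.00
$261,091.00 exceeds the $206,750 cap, so the fee is capped at $206,750.00.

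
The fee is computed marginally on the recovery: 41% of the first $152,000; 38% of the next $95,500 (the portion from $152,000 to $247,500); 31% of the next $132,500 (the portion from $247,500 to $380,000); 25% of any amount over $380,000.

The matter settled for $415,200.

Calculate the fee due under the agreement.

First $152,000 at 41% = $62,320.00
Next $95,500 at 38% = $36,290.00
Next $132,500 at 31% = $41,075.00
Remaining $35,200 at 25% = $8,800.00
Fee: $62,320.00 + $36,290.00 + $41,075.00 + $8,800.00 = $148,485.00

$148,485.00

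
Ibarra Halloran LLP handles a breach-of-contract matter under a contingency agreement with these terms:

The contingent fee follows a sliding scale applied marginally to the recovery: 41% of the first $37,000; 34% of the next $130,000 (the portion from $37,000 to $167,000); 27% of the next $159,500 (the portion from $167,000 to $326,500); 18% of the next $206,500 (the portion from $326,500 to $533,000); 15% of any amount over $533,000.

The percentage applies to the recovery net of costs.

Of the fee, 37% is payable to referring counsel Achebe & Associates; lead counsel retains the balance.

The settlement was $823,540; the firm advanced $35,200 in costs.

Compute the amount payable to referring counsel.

$65,825.22

Fee base (net of costs): $823,540 − $35,200 = $788,340
First $37,000 at 41% = $15,170.00
Next $130,000 at 34% = $44,200.00
Next $159,500 at 27% = $43,065.00
Next $206,500 at 18% = $37,170.00
Remaining $255,340 at 15% = $38,301.00
Fee: $15,170.00 + $44,200.00 + $43,065.00 + $37,170.00 + $38,301.00 = $177,906.00
Referral share: 37% of $177,906.00 = $65,825.22; lead counsel retains $177,906.00 − $65,825.22 = $112,080.78.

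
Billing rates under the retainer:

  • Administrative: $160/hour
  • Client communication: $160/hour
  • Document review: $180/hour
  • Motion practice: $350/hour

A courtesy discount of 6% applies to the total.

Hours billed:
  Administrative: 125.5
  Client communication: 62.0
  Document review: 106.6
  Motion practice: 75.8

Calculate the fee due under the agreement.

Administrative: 125.5 × $160 = $20,080.00
Client communication: 62.0 × $160 = $9,920.00
Document review: 106.6 × $180 = $19,188.00
Motion practice: 75.8 × $350 = $26,530.00
Subtotal: $75,718.00
Less 6% discount: −$4,543.08
Total: $75,718.00 − $4,543.08 = $71,174.92

$71,174.92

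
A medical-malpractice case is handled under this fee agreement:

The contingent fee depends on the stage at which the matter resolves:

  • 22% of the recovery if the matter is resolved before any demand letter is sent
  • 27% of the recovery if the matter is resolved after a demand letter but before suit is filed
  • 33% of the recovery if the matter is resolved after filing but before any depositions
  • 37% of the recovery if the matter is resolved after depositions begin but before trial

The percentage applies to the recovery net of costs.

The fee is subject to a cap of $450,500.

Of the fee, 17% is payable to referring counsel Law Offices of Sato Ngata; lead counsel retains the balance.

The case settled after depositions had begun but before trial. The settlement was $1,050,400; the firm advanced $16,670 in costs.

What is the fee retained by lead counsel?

Fee base (net of costs): $1,050,400 − $16,670 = $1,033,730
The matter settled after depositions had begun but before trial, so the 37% rate applies.
$1,033,730 × 37% = $382,480.10
$382,480.10 is under the $450,500 cap.
Referral share: 17% of $382,480.10 = $65,021.62; lead counsel retains $382,480.10 − $65,021.62 = $317,458.48.

$317,458.48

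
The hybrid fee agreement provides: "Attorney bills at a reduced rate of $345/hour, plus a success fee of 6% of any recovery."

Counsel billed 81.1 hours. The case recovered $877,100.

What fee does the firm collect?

$80,605.50

Hourly: 81.1 × $345 = $27,979.50
Success fee: 6% of $877,100 = $52,626.00
Total: $27,979.50 + $52,626.00 = $80,605.50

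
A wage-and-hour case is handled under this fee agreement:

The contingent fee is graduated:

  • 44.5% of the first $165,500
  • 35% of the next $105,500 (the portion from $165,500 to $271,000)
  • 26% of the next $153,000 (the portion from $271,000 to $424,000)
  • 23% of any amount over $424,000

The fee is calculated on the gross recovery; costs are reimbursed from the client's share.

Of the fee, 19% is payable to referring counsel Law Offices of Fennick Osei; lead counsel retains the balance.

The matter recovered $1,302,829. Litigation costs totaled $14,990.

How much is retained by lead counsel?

$285,511.37

Fee base is the gross recovery, $1,302,829; costs are reimbursed separately.
First $165,500 at 44.5% = $73,647.50
Next $105,500 at 35% = $36,925.00
Next $153,000 at 26% = $39,780.00
Remaining $878,829 at 23% = $202,130.67
Fee: $73,647.50 + $36,925.00 + $39,780.00 + $202,130.67 = $352,483.17
Referral share: 19% of $352,483.17 = $66,971.80; lead counsel retains $352,483.17 − $66,971.80 = $285,511.37.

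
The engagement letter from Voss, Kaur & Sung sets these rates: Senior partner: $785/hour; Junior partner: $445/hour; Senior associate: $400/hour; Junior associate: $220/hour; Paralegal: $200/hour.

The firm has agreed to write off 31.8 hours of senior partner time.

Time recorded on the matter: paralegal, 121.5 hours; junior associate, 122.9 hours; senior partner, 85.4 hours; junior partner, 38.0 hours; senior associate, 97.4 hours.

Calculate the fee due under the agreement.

$149,284.00

Senior partner: 85.4 × $785 = $67,039.00
Junior partner: 38.0 × $445 = $16,910.00
Senior associate: 97.4 × $400 = $38,960.00
Junior associate: 122.9 × $220 = $27,038.00
Paralegal: 121.5 × $200 = $24,300.00
Subtotal: $174,247.00
Write-off: 31.8 × $785 = $24,963.00
Total: $174,247.00 − $24,963.00 = $149,284.00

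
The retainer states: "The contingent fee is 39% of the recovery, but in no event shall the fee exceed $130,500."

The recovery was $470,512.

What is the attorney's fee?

39% of $470,512 = $183,499.68
That exceeds the $130,500 cap, so the fee is capped at $130,500.

$130,500.00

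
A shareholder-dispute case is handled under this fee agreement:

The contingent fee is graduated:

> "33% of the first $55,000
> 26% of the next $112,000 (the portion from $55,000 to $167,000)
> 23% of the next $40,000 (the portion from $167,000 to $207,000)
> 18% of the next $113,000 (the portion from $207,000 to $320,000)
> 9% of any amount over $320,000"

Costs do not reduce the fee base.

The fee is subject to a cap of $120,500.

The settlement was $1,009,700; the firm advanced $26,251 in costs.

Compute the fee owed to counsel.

$120,500.00

Fee base is the gross recovery, $1,009,700; costs are reimbursed separately.
First $55,000 at 33% = $18,150.00
Next $112,000 at 26% = $29,120.00
Next $40,000 at 23% = $9,200.00
Next $113,000 at 18% = $20,340.00
Remaining $689,700 at 9% = $62,073.00
Fee: $18,150.00 + $29,120.00 + $9,200.00 + $20,340.00 + $62,073.00 = $138,883.00
$138,883.00 exceeds the $120,500 cap, so the fee is capped at $120,500.00.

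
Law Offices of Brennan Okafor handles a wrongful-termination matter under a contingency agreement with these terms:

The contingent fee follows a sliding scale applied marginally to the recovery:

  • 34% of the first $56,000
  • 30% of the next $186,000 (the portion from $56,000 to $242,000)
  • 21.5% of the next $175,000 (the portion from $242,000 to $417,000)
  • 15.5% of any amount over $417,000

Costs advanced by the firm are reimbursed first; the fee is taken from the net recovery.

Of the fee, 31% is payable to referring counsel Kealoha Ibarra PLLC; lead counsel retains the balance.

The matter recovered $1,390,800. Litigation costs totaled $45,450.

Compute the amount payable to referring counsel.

$79,471.37

Fee base (net of costs): $1,390,800 − $45,450 = $1,345,350
First $56,000 at 34% = $19,040.00
Next $186,000 at 30% = $55,800.00
Next $175,000 at 21.5% = $37,625.00
Remaining $928,350 at 15.5% = $143,894.25
Fee: $19,040.00 + $55,800.00 + $37,625.00 + $143,894.25 = $256,359.25
Referral share: 31% of $256,359.25 = $79,471.37; lead counsel retains $256,359.25 − $79,471.37 = $176,887.88.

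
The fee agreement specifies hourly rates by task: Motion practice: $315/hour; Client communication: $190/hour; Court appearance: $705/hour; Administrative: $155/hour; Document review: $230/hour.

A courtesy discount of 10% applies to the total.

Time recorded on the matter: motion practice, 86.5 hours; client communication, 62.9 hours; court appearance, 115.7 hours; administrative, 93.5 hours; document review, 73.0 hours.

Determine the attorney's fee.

Motion practice: 86.5 × $315 = $27,247.50
Client communication: 62.9 × $190 = $11,951.00
Court appearance: 115.7 × $705 = $81,568.50
Administrative: 93.5 × $155 = $14,492.50
Document review: 73.0 × $230 = $16,790.00
Subtotal: $152,049.50
Less 10% discount: −$15,204.95
Total: $152,049.50 − $15,204.95 = $136,844.55

$136,844.55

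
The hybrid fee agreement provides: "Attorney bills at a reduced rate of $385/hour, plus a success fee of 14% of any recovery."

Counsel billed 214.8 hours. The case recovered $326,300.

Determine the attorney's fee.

Hourly: 214.8 × $385 = $82,698.00
Success fee: 14% of $326,300 = $45,682.00
Total: $82,698.00 + $45,682.00 = $128,380.00

$128,380.00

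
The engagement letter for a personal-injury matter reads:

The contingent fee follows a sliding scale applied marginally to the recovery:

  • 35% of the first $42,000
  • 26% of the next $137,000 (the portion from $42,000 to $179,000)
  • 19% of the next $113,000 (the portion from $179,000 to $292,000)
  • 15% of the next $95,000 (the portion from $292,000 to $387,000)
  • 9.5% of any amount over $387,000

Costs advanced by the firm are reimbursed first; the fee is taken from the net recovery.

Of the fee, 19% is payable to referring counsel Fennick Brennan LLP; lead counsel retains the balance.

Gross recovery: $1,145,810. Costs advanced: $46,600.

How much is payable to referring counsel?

$29,202.99

Fee base (net of costs): $1,145,810 − $46,600 = $1,099,210
First $42,000 at 35% = $14,700.00
Next $137,000 at 26% = $35,620.00
Next $113,000 at 19% = $21,470.00
Next $95,000 at 15% = $14,250.00
Remaining $712,210 at 9.5% = $67,659.95
Fee: $14,700.00 + $35,620.00 + $21,470.00 + $14,250.00 + $67,659.95 = $153,699.95
Referral share: 19% of $153,699.95 = $29,202.99; lead counsel retains $153,699.95 − $29,202.99 = $124,496.96.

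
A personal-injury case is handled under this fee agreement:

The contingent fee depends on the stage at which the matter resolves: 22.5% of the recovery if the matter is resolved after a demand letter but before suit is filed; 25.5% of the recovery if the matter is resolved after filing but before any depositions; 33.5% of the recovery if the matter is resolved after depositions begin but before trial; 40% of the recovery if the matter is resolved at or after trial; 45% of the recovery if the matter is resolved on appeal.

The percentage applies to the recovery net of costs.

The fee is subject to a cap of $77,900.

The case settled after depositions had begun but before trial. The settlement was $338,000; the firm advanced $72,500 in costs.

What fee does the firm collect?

$77,900.00

Fee base (net of costs): $338,000 − $72,500 = $265,500
The matter settled after depositions had begun but before trial, so the 33.5% rate applies.
$265,500 × 33.5% = $88,942.50
$88,942.50 exceeds the $77,900 cap, so the fee is capped at $77,900.00.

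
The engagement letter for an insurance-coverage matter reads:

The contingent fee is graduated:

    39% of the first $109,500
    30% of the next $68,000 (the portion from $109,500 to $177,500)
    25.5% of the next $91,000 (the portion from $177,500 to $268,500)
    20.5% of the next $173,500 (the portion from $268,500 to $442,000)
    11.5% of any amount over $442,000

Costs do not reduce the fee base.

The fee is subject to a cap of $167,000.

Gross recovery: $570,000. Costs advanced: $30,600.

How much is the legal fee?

$136,597.50

Fee base is the gross recovery, $570,000; costs are reimbursed separately.
First $109,500 at 39% = $42,705.00
Next $68,000 at 30% = $20,400.00
Next $91,000 at 25.5% = $23,205.00
Next $173,500 at 20.5% = $35,567.50
Remaining $128,000 at 11.5% = $14,720.00
Fee: $42,705.00 + $20,400.00 + $23,205.00 + $35,567.50 + $14,720.00 = $136,597.50
$136,597.50 is under the $167,000 cap.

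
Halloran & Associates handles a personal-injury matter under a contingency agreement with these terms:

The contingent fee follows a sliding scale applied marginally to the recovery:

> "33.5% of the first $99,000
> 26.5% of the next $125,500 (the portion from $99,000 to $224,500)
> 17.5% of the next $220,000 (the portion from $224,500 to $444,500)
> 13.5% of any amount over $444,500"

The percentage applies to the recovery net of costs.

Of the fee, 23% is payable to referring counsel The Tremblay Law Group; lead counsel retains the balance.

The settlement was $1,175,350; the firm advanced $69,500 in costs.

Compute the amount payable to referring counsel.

$44,667.09

Fee base (net of costs): $1,175,350 − $69,500 = $1,105,850
First $99,000 at 33.5% = $33,165.00
Next $125,500 at 26.5% = $33,257.50
Next $220,000 at 17.5% = $38,500.00
Remaining $661,350 at 13.5% = $89,282.25
Fee: $33,165.00 + $33,257.50 + $38,500.00 + $89,282.25 = $194,204.75
Referral share: 23% of $194,204.75 = $44,667.09; lead counsel retains $194,204.75 − $44,667.09 = $149,537.66.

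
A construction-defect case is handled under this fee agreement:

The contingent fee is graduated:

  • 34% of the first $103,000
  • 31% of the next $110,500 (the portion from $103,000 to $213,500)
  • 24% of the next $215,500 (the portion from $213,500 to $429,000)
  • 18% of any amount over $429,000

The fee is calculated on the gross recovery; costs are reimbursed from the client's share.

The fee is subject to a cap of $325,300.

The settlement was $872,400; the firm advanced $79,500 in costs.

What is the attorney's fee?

Fee base is the gross recovery, $872,400; costs are reimbursed separately.
First $103,000 at 34% = $35,020.00
Next $110,500 at 31% = $34,255.00
Next $215,500 at 24% = $51,720.00
Remaining $443,400 at 18% = $79,812.00
Fee: $35,020.00 + $34,255.00 + $51,720.00 + $79,812.00 = $200,807.00
$200,807.00 is under the $325,300 cap.

$200,807.00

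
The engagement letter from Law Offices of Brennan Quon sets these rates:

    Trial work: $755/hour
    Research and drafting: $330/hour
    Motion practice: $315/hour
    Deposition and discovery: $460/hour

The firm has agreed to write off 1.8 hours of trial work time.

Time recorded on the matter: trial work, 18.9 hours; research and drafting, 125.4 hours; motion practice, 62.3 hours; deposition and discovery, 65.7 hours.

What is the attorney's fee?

$104,139.00

Trial work: 18.9 × $755 = $14,269.50
Research and drafting: 125.4 × $330 = $41,382.00
Motion practice: 62.3 × $315 = $19,624.50
Deposition and discovery: 65.7 × $460 = $30,222.00
Subtotal: $105,498.00
Write-off: 1.8 × $755 = $1,359.00
Total: $105,498.00 − $1,359.00 = $104,139.00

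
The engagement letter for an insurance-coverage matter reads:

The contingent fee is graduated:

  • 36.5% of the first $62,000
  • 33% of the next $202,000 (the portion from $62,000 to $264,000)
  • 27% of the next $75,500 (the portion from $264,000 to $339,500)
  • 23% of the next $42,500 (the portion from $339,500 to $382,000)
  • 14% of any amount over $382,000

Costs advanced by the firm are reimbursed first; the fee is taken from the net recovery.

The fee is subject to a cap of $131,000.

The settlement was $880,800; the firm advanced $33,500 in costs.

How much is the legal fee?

$131,000.00

Fee base (net of costs): $880,800 − $33,500 = $847,300
First $62,000 at 36.5% = $22,630.00
Next $202,000 at 33% = $66,660.00
Next $75,500 at 27% = $20,385.00
Next $42,500 at 23% = $9,775.00
Remaining $465,300 at 14% = $65,142.00
Fee: $22,630.00 + $66,660.00 + $20,385.00 + $9,775.00 + $65,142.00 = $184,592.00
$184,592.00 exceeds the $131,000 cap, so the fee is capped at $131,000.00.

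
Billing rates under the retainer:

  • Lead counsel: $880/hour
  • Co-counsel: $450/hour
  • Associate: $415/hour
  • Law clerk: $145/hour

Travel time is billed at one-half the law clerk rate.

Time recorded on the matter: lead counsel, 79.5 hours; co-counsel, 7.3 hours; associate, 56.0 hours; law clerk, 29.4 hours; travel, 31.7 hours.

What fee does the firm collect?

$103,046.25

Lead counsel: 79.5 × $880 = $69,960.00
Co-counsel: 7.3 × $450 = $3,285.00
Associate: 56.0 × $415 = $23,240.00
Law clerk: 29.4 × $145 = $4,263.00
Subtotal: $69,960.00 + $3,285.00 + $23,240.00 + $4,263.00 = $100,748.00
Travel: 31.7 × ($145 ÷ 2) = 31.7 × $72.50 = $2,298.25
Total: $100,748.00 + $2,298.25 = $103,046.25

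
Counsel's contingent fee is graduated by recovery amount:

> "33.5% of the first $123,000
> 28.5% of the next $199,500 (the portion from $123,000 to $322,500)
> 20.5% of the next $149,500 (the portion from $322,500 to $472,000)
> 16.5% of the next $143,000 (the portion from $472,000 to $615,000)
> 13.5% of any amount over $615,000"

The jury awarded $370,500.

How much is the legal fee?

$107,902.50

First $123,000 at 33.5% = $41,205.00
Next $199,500 at 28.5% = $56,857.50
Remaining $48,000 at 20.5% = $9,840.00
Fee: $41,205.00 + $56,857.50 + $9,840.00 = $107,902.50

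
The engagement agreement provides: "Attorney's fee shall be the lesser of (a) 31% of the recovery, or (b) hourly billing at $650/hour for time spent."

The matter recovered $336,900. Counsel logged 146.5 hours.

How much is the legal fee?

(a) 31% of $336,900 = $104,439.00
(b) 146.5 × $650 = $95,225.00
The lesser is (b): $95,225.00.

$95,225.00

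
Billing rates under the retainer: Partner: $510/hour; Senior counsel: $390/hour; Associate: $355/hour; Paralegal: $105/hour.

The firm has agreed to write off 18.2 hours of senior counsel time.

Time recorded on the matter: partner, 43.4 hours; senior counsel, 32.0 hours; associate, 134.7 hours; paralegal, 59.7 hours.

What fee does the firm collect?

$81,603.00

Partner: 43.4 × $510 = $22,134.00
Senior counsel: 32.0 × $390 = $12,480.00
Associate: 134.7 × $355 = $47,818.50
Paralegal: 59.7 × $105 = $6,268.50
Subtotal: $88,701.00
Write-off: 18.2 × $390 = $7,098.00
Total: $88,701.00 − $7,098.00 = $81,603.00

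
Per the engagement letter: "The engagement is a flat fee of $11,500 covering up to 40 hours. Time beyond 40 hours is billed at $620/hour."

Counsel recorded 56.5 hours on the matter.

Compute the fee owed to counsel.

Flat fee: $11,500.00
Excess hours: 56.5 − 40 = 16.5
Overrun: 16.5 × $620 = $10,230.00
Total: $11,500.00 + $10,230.00 = $21,730.00

$21,730.00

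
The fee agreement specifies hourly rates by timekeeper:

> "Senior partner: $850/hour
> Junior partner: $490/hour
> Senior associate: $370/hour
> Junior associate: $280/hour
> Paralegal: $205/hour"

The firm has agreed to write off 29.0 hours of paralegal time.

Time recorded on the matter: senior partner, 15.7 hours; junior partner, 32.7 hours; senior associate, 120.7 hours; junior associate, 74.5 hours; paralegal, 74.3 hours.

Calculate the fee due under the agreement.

Senior partner: 15.7 × $850 = $13,345.00
Junior partner: 32.7 × $490 = $16,023.00
Senior associate: 120.7 × $370 = $44,659.00
Junior associate: 74.5 × $280 = $20,860.00
Paralegal: 74.3 × $205 = $15,231.50
Subtotal: $110,118.50
Write-off: 29.0 × $205 = $5,945.00
Total: $110,118.50 − $5,945.00 = $104,173.50

$104,173.50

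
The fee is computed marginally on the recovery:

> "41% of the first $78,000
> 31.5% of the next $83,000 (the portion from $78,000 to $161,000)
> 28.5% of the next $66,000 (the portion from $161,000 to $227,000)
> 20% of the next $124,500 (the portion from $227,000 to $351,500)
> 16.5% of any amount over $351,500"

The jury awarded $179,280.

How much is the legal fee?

$63,334.80

First $78,000 at 41% = $31,980.00
Next $83,000 at 31.5% = $26,145.00
Remaining $18,280 at 28.5% = $5,209.80
Fee: $31,980.00 + $26,145.00 + $5,209.80 = $63,334.80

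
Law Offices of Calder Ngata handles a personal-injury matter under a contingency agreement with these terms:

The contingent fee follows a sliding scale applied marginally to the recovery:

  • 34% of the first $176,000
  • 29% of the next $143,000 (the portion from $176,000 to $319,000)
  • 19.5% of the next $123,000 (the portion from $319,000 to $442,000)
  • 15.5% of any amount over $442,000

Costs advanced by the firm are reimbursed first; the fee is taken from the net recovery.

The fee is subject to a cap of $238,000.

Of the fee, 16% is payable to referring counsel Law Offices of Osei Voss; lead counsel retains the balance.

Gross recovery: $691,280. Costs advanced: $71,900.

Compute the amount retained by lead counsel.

Fee base (net of costs): $691,280 − $71,900 = $619,380
First $176,000 at 34% = $59,840.00
Next $143,000 at 29% = $41,470.00
Next $123,000 at 19.5% = $23,985.00
Remaining $177,380 at 15.5% = $27,493.90
Fee: $59,840.00 + $41,470.00 + $23,985.00 + $27,493.90 = $152,788.90
$152,788.90 is under the $238,000 cap.
Referral share: 16% of $152,788.90 = $24,446.22; lead counsel retains $152,788.90 − $24,446.22 = $128,342.68.

$128,342.68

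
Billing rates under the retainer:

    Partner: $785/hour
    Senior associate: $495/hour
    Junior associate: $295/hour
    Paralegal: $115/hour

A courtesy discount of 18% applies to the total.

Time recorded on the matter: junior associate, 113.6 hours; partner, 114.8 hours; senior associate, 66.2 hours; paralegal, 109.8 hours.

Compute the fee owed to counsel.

$138,601.32

Partner: 114.8 × $785 = $90,118.00
Senior associate: 66.2 × $495 = $32,769.00
Junior associate: 113.6 × $295 = $33,512.00
Paralegal: 109.8 × $115 = $12,627.00
Subtotal: $169,026.00
Less 18% discount: −$30,424.68
Total: $169,026.00 − $30,424.68 = $138,601.32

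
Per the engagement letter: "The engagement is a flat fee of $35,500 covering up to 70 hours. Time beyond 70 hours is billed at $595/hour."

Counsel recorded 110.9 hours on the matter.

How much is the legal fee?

Flat fee: $35,500.00
Excess hours: 110.9 − 70 = 40.9
Overrun: 40.9 × $595 = $24,335.50
Total: $35,500.00 + $24,335.50 = $59,835.50

$59,835.50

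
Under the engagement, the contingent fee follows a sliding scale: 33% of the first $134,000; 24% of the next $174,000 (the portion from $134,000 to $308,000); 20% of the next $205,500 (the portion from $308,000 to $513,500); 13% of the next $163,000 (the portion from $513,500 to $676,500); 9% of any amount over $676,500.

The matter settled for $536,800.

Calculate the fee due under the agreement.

$130,109.00

First $134,000 at 33% = $44,220.00
Next $174,000 at 24% = $41,760.00
Next $205,500 at 20% = $41,100.00
Remaining $23,300 at 13% = $3,029.00
Fee: $44,220.00 + $41,760.00 + $41,100.00 + $3,029.00 = $130,109.00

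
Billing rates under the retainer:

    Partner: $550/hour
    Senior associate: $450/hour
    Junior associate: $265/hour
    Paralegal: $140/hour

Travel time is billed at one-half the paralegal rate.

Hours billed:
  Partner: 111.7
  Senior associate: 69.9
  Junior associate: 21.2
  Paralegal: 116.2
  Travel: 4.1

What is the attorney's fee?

Partner: 111.7 × $550 = $61,435.00
Senior associate: 69.9 × $450 = $31,455.00
Junior associate: 21.2 × $265 = $5,618.00
Paralegal: 116.2 × $140 = $16,268.00
Subtotal: $61,435.00 + $31,455.00 + $5,618.00 + $16,268.00 = $114,776.00
Travel: 4.1 × ($140 ÷ 2) = 4.1 × $70.00 = $287.00
Total: $114,776.00 + $287.00 = $115,063.00

$115,063.00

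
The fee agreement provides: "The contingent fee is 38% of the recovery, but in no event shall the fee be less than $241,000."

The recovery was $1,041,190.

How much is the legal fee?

38% of $1,041,190 = $395,652.20
That exceeds the $241,000 minimum.

$395,652.20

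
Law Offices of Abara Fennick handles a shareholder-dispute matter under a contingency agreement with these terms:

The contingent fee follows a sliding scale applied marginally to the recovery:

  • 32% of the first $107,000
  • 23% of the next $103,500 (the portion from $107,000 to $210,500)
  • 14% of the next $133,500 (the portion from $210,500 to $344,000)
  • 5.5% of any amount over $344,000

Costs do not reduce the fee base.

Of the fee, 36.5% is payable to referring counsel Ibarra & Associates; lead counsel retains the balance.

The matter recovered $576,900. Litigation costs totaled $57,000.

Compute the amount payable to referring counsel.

Fee base is the gross recovery, $576,900; costs are reimbursed separately.
First $107,000 at 32% = $34,240.00
Next $103,500 at 23% = $23,805.00
Next $133,500 at 14% = $18,690.00
Remaining $232,900 at 5.5% = $12,809.50
Fee: $34,240.00 + $23,805.00 + $18,690.00 + $12,809.50 = $89,544.50
Referral share: 36.5% of $89,544.50 = $32,683.74; lead counsel retains $89,544.50 − $32,683.74 = $56,860.76.

$32,683.74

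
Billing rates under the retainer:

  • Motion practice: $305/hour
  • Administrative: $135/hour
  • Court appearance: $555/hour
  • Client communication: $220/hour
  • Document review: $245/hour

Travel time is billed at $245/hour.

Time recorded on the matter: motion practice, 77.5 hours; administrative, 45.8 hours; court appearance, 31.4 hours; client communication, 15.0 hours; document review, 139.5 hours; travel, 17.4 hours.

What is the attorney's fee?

Motion practice: 77.5 × $305 = $23,637.50
Administrative: 45.8 × $135 = $6,183.00
Court appearance: 31.4 × $555 = $17,427.00
Client communication: 15.0 × $220 = $3,300.00
Document review: 139.5 × $245 = $34,177.50
Subtotal: $23,637.50 + $6,183.00 + $17,427.00 + $3,300.00 + $34,177.50 = $84,725.00
Travel: 17.4 × $245 = $4,263.00
Total: $84,725.00 + $4,263.00 = $88,988.00

$88,988.00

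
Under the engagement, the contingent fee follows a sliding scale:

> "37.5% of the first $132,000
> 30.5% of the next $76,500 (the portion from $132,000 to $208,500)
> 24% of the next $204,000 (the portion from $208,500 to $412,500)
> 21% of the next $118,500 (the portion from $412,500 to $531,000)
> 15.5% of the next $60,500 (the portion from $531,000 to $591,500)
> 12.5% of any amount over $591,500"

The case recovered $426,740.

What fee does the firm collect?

First $132,000 at 37.5% = $49,500.00
Next $76,500 at 30.5% = $23,332.50
Next $204,000 at 24% = $48,960.00
Remaining $14,240 at 21% = $2,990.40
Fee: $49,500.00 + $23,332.50 + $48,960.00 + $2,990.40 = $124,782.90

$124,782.90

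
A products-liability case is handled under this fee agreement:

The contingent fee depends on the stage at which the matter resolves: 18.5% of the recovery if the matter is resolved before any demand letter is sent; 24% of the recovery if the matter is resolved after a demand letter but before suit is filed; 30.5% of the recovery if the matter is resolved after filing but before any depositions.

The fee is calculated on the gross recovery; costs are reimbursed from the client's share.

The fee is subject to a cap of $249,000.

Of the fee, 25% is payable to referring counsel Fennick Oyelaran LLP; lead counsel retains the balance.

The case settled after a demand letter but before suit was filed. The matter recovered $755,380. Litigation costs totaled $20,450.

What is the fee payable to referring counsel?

$45,322.80

Fee base is the gross recovery, $755,380; costs are reimbursed separately.
The matter settled after a demand letter but before suit was filed, so the 24% rate applies.
$755,380 × 24% = $181,291.20
$181,291.20 is under the $249,000 cap.
Referral share: 25% of $181,291.20 = $45,322.80; lead counsel retains $181,291.20 − $45,322.80 = $135,968.40.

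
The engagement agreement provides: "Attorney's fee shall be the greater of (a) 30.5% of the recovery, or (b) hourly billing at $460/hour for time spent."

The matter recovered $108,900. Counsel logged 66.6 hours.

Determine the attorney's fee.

$33,214.50

(a) 30.5% of $108,900 = $33,214.50
(b) 66.6 × $460 = $30,636.00
The greater is (a): $33,214.50.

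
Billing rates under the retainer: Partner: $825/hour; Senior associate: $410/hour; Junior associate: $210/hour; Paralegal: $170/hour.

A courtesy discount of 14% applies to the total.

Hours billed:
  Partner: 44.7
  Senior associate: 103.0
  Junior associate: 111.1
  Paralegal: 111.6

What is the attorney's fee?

Partner: 44.7 × $825 = $36,877.50
Senior associate: 103.0 × $410 = $42,230.00
Junior associate: 111.1 × $210 = $23,331.00
Paralegal: 111.6 × $170 = $18,972.00
Subtotal: $121,410.50
Less 14% discount: −$16,997.47
Total: $121,410.50 − $16,997.47 = $104,413.03

$104,413.03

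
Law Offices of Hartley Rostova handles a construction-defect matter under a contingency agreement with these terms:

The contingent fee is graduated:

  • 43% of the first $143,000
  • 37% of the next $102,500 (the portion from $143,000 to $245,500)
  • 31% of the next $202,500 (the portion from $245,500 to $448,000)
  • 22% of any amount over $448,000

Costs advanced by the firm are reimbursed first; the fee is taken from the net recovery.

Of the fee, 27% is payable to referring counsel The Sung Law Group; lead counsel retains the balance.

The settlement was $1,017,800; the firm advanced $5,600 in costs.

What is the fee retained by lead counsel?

$209,009.22

Fee base (net of costs): $1,017,800 − $5,600 = $1,012,200
First $143,000 at 43% = $61,490.00
Next $102,500 at 37% = $37,925.00
Next $202,500 at 31% = $62,775.00
Remaining $564,200 at 22% = $124,124.00
Fee: $61,490.00 + $37,925.00 + $62,775.00 + $124,124.00 = $286,314.00
Referral share: 27% of $286,314.00 = $77,304.78; lead counsel retains $286,314.00 − $77,304.78 = $209,009.22.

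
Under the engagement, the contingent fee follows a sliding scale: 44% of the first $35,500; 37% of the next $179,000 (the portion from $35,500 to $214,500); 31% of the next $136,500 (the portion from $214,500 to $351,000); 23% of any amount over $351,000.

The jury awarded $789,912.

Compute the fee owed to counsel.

$225,114.76

First $35,500 at 44% = $15,620.00
Next $179,000 at 37% = $66,230.00
Next $136,500 at 31% = $42,315.00
Remaining $438,912 at 23% = $100,949.76
Fee: $15,620.00 + $66,230.00 + $42,315.00 + $100,949.76 = $225,114.76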